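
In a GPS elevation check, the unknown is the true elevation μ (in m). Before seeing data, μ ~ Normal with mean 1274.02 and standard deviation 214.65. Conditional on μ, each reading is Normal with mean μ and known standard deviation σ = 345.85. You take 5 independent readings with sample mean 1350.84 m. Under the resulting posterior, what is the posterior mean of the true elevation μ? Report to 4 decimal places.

1324.5857

For Normal data with known variance σ², a Normal(μ₀, σ₀²) prior on μ is conjugate. Posterior precision = 1/σ₀² + n/σ²; posterior mean is the precision-weighted average of μ₀ and x̄.
n·x̄ = 5·1350.84 = 6754.2.
σ₀² = 214.65² = 46074.6225, σ² = 345.85² = 119612.2225; σ² + n·σ₀² = 119612.2225 + 5·46074.6225 = 349985.335.
Posterior mean = (μ₀/σ₀² + n·x̄/σ²)/(1/σ₀² + n/σ²) = (σ²·μ₀ + σ₀²·n·x̄)/(σ² + n·σ₀²) = (119612.2225·1274.02 + 46074.6225·6754.2)/349985.335 = 463585578.99895/349985.335 = 1324.5857.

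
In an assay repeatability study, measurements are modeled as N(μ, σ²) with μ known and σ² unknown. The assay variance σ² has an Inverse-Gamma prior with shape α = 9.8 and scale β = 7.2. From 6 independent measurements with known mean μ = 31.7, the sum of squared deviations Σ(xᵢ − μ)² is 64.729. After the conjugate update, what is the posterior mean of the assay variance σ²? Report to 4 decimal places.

3.3529

With known mean μ and an Inverse-Gamma(α, β) prior on σ², the Normal likelihood is conjugate: posterior is Inv-Gamma(α + n/2, β + Σ(xᵢ−μ)²/2).
Posterior: Inv-Gamma(9.8 + 6/2, 7.2 + 64.729/2) = Inv-Gamma(12.80, 39.5645).
E[σ²|data] = β/(α−1) = 39.5645/11.80 = 3.3529.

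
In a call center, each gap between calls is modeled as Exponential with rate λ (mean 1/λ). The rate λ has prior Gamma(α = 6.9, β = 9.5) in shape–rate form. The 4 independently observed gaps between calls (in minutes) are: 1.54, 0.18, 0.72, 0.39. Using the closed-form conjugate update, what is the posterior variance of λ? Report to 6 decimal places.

With a Gamma(shape α, rate β) prior on the exponential rate λ, the posterior after n observations with total T = Σxᵢ is Gamma(α+n, β+T).
Sum of observations T = 2.83 minutes; n = 4.
Posterior: Gamma(6.9+4, 9.5+2.83) = Gamma(10.9, 12.33).
Var = α/β² = 0.071697.

0.071697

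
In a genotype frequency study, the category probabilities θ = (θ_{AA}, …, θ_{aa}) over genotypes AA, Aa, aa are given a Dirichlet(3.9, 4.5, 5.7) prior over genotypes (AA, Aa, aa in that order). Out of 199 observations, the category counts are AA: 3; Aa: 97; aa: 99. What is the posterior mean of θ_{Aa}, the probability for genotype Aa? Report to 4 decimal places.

0.4763

The Dirichlet prior is conjugate to the Multinomial likelihood: each posterior αⱼ = prior αⱼ + observed count nⱼ.
Posterior concentration: (6.9, 101.5, 104.7), total = 213.1.
E[θ_{Aa}|data] = α_{Aa}/Σα = 101.5/213.1 = 0.4763.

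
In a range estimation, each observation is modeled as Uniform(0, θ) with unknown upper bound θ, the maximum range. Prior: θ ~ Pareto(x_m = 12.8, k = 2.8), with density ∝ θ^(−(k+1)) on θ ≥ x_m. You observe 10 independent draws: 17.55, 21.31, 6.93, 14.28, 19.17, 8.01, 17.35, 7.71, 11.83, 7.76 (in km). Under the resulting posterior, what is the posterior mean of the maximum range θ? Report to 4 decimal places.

23.1159

A Pareto(scale x_m, shape k) prior on the upper bound θ of Uniform(0, θ) is conjugate: posterior is Pareto(max(x_m, max xᵢ), k + n).
Sample maximum = 21.31; prior scale x_m = 12.8 → posterior scale = max = 21.31.
Posterior shape = 2.8 + 10 = 12.8.
E[θ|data] = k·x_m/(k−1) = 12.8·21.31/11.8 = 23.1159.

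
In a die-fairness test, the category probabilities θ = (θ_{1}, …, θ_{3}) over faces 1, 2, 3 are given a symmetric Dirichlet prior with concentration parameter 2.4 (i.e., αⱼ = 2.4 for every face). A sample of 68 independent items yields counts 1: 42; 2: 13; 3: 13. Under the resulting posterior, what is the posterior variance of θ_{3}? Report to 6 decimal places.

The Dirichlet prior is conjugate to the Multinomial likelihood: each posterior αⱼ = prior αⱼ + observed count nⱼ.
Posterior concentration: (44.4, 15.4, 15.4), total = 75.2.
Var[θ_j] = α_j(Σα−α_j)/((Σα)²(Σα+1)) = 15.4·59.8/(75.2²·76.2) = 0.002137.

0.002137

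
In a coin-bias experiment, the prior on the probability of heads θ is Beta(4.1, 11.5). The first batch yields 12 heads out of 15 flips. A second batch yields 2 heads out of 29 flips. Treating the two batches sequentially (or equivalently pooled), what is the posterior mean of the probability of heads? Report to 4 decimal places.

0.3037

The Beta prior is conjugate to a Binomial/Bernoulli likelihood; the update adds successes to α and failures to β.
After batch 1: Beta(4.1+12, 11.5+3) = Beta(16.1, 14.5).
After batch 2: Beta(16.1+2, 14.5+27) = Beta(18.1, 41.5).
Posterior mean = α/(α+β) = 18.1/59.6 = 0.3037.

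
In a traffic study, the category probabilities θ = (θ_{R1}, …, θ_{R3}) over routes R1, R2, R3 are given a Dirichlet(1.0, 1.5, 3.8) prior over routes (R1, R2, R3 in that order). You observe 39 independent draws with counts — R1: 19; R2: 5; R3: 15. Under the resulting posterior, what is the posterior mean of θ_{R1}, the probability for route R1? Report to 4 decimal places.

0.4415

The Dirichlet prior is conjugate to the Multinomial likelihood: each posterior αⱼ = prior αⱼ + observed count nⱼ.
Posterior concentration: (20.0, 6.5, 18.8), total = 45.3.
E[θ_{R1}|data] = α_{R1}/Σα = 20.0/45.3 = 0.4415.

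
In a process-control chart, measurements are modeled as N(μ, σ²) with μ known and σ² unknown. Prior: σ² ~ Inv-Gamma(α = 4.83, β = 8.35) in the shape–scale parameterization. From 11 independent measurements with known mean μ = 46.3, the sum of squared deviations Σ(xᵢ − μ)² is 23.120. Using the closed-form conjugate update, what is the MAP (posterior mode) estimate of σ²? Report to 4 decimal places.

With known mean μ and an Inverse-Gamma(α, β) prior on σ², the Normal likelihood is conjugate: posterior is Inv-Gamma(α + n/2, β + Σ(xᵢ−μ)²/2).
Posterior: Inv-Gamma(4.83 + 11/2, 8.35 + 23.120/2) = Inv-Gamma(10.33, 19.9100).
Mode = β/(α+1) = 19.9100/11.33 = 1.7573.

1.7573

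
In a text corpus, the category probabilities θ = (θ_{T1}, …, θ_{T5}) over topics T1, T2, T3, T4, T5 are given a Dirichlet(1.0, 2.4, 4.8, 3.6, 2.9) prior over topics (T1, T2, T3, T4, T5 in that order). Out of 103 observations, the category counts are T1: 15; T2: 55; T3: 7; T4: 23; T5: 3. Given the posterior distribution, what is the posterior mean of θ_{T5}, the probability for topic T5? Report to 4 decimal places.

0.0501

The Dirichlet prior is conjugate to the Multinomial likelihood: each posterior αⱼ = prior αⱼ + observed count nⱼ.
Posterior concentration: (16.0, 57.4, 11.8, 26.6, 5.9), total = 117.7.
E[θ_{T5}|data] = α_{T5}/Σα = 5.9/117.7 = 0.0501.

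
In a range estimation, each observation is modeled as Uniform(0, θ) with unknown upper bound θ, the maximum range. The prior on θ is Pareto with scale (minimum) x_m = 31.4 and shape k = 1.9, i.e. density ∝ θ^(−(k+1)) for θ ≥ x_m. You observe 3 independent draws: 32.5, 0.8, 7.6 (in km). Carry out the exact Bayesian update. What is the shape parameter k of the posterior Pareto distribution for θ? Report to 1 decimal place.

4.9

A Pareto(scale x_m, shape k) prior on the upper bound θ of Uniform(0, θ) is conjugate: posterior is Pareto(max(x_m, max xᵢ), k + n).
Sample maximum = 32.5; prior scale x_m = 31.4 → posterior scale = max = 32.5.
Posterior shape = 1.9 + 3 = 4.9.
Posterior shape k = 4.9.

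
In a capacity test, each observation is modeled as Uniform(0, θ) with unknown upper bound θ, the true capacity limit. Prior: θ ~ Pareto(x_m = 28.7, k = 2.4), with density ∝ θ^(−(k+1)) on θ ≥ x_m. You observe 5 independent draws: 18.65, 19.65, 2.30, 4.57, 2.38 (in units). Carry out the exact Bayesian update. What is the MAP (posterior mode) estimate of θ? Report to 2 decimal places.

28.70

A Pareto(scale x_m, shape k) prior on the upper bound θ of Uniform(0, θ) is conjugate: posterior is Pareto(max(x_m, max xᵢ), k + n).
Sample maximum = 19.65; prior scale x_m = 28.7 → posterior scale = max = 28.70.
Posterior shape = 2.4 + 5 = 7.4.
The Pareto density is decreasing on [x_m, ∞), so the mode is x_m = 28.70.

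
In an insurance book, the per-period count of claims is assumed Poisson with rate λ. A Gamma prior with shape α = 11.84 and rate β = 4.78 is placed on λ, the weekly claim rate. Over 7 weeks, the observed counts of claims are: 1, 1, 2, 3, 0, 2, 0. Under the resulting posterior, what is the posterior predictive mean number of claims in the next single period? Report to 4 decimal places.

1.7691

With a Gamma(shape α, rate β) prior, the Poisson likelihood is conjugate: the posterior is Gamma(α + ΣXᵢ, β + n).
Sum of counts S = 9 over n = 7 weeks.
Posterior: Gamma(α+S, β+n) = Gamma(11.84+9, 4.78+7) = Gamma(20.84, 11.78).
The predictive distribution for one future period is NegBinom with mean α/β = 1.7691.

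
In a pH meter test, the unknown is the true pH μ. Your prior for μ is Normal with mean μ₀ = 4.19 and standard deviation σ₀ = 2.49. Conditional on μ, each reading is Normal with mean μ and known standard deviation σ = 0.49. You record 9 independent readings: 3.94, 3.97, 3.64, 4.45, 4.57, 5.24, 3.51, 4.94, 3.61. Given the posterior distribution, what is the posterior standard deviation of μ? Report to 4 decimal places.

0.1630

For Normal data with known variance σ², a Normal(μ₀, σ₀²) prior on μ is conjugate. Posterior precision = 1/σ₀² + n/σ²; posterior mean is the precision-weighted average of μ₀ and x̄.
σ₀² = 2.49² = 6.2001, σ² = 0.49² = 0.2401; σ² + n·σ₀² = 0.2401 + 9·6.2001 = 56.041.
Posterior precision = 1/σ₀² + n/σ² = 1/6.2001 + 9/0.2401 = (σ² + n·σ₀²)/(σ₀²σ²) = 56.041/(6.2001·0.2401); posterior variance σₙ² = σ₀²σ²/(σ² + n·σ₀²) = 6.2001·0.2401/56.041 = 0.026563.
Posterior SD = √σₙ² = √(6.2001·0.2401/56.041) = 0.1630.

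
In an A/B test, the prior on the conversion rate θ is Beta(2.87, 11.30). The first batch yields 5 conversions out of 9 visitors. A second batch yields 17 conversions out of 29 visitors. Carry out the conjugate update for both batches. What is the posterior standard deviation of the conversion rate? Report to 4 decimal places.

0.0685

The Beta prior is conjugate to a Binomial/Bernoulli likelihood; the update adds successes to α and failures to β.
After batch 1: Beta(2.87+5, 11.30+4) = Beta(7.87, 15.30).
After batch 2: Beta(7.87+17, 15.30+12) = Beta(24.87, 27.30).
Var = αβ/((α+β)²(α+β+1)) = 24.87·27.30/(52.17²·53.17) = 0.00469170; SD = √0.00469170 = 0.0685.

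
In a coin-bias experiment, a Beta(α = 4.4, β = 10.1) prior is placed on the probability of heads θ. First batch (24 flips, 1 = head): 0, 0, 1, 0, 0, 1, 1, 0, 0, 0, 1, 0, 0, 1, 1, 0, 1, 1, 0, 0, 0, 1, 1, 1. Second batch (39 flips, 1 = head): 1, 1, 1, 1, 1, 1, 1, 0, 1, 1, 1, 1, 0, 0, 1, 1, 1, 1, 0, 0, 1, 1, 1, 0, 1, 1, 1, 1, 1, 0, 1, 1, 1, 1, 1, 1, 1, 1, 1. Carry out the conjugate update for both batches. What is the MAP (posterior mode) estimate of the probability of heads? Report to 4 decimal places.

0.6146

The Beta prior is conjugate to a Binomial/Bernoulli likelihood; the update adds successes to α and failures to β.
After batch 1: Beta(4.4+11, 10.1+13) = Beta(15.4, 23.1).
After batch 2: Beta(15.4+32, 23.1+7) = Beta(47.4, 30.1).
Mode of Beta(a,b) for a,b>1 is (a−1)/(a+b−2) = 46.4/75.5 = 0.6146.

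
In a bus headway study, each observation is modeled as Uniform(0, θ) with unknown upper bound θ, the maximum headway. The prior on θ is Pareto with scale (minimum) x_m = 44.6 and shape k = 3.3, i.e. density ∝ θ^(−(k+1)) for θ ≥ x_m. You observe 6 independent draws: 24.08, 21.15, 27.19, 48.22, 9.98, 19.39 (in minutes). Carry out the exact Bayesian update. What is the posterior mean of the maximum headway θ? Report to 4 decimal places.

A Pareto(scale x_m, shape k) prior on the upper bound θ of Uniform(0, θ) is conjugate: posterior is Pareto(max(x_m, max xᵢ), k + n).
Sample maximum = 48.22; prior scale x_m = 44.6 → posterior scale = max = 48.22.
Posterior shape = 3.3 + 6 = 9.3.
E[θ|data] = k·x_m/(k−1) = 9.3·48.22/8.3 = 54.0296.

54.0296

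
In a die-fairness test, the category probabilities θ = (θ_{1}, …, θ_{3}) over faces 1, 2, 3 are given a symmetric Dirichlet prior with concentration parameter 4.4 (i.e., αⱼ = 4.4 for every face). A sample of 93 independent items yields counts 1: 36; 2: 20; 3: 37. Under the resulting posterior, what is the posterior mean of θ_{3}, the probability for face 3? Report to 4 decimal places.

0.3898

The Dirichlet prior is conjugate to the Multinomial likelihood: each posterior αⱼ = prior αⱼ + observed count nⱼ.
Posterior concentration: (40.4, 24.4, 41.4), total = 106.2.
E[θ_{3}|data] = α_{3}/Σα = 41.4/106.2 = 0.3898.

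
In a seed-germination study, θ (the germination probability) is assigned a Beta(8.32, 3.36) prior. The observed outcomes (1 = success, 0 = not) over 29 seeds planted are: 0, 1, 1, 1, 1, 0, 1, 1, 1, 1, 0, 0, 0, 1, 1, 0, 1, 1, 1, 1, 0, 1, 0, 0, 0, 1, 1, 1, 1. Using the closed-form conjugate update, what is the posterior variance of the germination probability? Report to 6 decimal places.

The Beta prior is conjugate to a Binomial/Bernoulli likelihood; the update adds successes to α and failures to β.
Posterior: Beta(α+k, β+n−k) = Beta(8.32+19, 3.36+10) = Beta(27.32, 13.36).
Var = αβ/((α+β)²(α+β+1)) = 27.32·13.36/(40.68²·41.68) = 0.005292.

0.005292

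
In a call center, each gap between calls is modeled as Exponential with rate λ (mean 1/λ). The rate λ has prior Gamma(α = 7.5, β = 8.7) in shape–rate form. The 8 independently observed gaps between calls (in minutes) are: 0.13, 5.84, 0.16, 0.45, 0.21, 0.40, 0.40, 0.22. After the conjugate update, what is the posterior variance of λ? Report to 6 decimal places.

0.056864

With a Gamma(shape α, rate β) prior on the exponential rate λ, the posterior after n observations with total T = Σxᵢ is Gamma(α+n, β+T).
Sum of observations T = 7.81 minutes; n = 8.
Posterior: Gamma(7.5+8, 8.7+7.81) = Gamma(15.5, 16.51).
Var = α/β² = 0.056864.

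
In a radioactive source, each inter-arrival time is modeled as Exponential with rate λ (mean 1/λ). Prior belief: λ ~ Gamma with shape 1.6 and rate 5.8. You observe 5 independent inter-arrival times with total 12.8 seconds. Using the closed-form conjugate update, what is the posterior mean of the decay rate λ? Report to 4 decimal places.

With a Gamma(shape α, rate β) prior on the exponential rate λ, the posterior after n observations with total T = Σxᵢ is Gamma(α+n, β+T).
Posterior: Gamma(1.6+5, 5.8+12.8) = Gamma(6.6, 18.6).
Posterior mean of λ = α/β = 6.6/18.6 = 0.3548.

0.3548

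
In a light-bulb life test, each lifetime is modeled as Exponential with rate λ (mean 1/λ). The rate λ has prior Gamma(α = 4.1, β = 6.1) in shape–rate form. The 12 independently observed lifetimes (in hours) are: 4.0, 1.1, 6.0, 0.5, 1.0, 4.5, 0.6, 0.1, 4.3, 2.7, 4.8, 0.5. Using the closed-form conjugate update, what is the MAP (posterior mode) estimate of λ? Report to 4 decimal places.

With a Gamma(shape α, rate β) prior on the exponential rate λ, the posterior after n observations with total T = Σxᵢ is Gamma(α+n, β+T).
Sum of observations T = 30.1 hours; n = 12.
Posterior: Gamma(4.1+12, 6.1+30.1) = Gamma(16.1, 36.2).
Mode = (α−1)/β = 0.4171.

0.4171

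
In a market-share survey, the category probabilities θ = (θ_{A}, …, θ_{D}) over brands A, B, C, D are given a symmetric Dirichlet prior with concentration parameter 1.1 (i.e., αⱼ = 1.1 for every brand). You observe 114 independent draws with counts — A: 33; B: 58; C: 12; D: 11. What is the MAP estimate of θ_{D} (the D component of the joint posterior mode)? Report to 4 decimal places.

0.0970

The Dirichlet prior is conjugate to the Multinomial likelihood: each posterior αⱼ = prior αⱼ + observed count nⱼ.
Posterior concentration: (34.1, 59.1, 13.1, 12.1), total = 118.4.
Joint mode component: (α_{D}−1)/(Σα−K) = 11.1/114.4 = 0.0970.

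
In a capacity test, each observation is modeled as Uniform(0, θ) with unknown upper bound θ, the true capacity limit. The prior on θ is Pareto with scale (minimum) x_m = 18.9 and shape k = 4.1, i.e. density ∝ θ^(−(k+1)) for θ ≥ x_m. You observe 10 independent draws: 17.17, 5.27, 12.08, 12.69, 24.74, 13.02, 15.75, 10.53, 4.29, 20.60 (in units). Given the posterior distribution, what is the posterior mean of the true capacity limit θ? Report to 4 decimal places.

26.6285

A Pareto(scale x_m, shape k) prior on the upper bound θ of Uniform(0, θ) is conjugate: posterior is Pareto(max(x_m, max xᵢ), k + n).
Sample maximum = 24.74; prior scale x_m = 18.9 → posterior scale = max = 24.74.
Posterior shape = 4.1 + 10 = 14.1.
E[θ|data] = k·x_m/(k−1) = 14.1·24.74/13.1 = 26.6285.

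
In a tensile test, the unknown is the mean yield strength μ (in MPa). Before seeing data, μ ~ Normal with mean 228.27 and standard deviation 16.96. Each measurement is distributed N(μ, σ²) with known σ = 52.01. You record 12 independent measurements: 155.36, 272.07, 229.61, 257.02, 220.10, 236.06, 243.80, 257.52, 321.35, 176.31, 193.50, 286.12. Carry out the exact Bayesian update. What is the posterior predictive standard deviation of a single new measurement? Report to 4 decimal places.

For Normal data with known variance σ², a Normal(μ₀, σ₀²) prior on μ is conjugate. Posterior precision = 1/σ₀² + n/σ²; posterior mean is the precision-weighted average of μ₀ and x̄.
σ₀² = 16.96² = 287.6416, σ² = 52.01² = 2705.0401; σ² + n·σ₀² = 2705.0401 + 12·287.6416 = 6156.7393.
Posterior precision = 1/σ₀² + n/σ² = 1/287.6416 + 12/2705.0401 = (σ² + n·σ₀²)/(σ₀²σ²) = 6156.7393/(287.6416·2705.0401); posterior variance σₙ² = σ₀²σ²/(σ² + n·σ₀²) = 287.6416·2705.0401/6156.7393 = 126.378920.
Predictive variance for one new observation = σₙ² + σ² = 287.6416·2705.0401/6156.7393 + 2705.0401 = σ²·(σ₀² + 6156.7393)/6156.7393 = 2705.0401·6444.3809/6156.7393 = 2831.419020; SD = √(2705.0401·6444.3809/6156.7393) = 53.2111.

53.2111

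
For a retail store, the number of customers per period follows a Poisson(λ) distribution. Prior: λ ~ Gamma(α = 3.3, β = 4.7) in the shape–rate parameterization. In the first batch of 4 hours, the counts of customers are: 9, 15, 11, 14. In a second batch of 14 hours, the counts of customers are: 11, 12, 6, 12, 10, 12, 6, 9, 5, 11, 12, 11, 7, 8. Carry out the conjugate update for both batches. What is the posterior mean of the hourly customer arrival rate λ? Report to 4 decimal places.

8.1189

With a Gamma(shape α, rate β) prior, the Poisson likelihood is conjugate: the posterior is Gamma(α + ΣXᵢ, β + n).
Batch 1: sum of counts S = 49 over n = 4 hours.
After batch 1: Gamma(α+S, β+n) = Gamma(3.3+49, 4.7+4) = Gamma(52.3, 8.7).
Batch 2: sum of counts S = 132 over n = 14 hours.
After batch 2: Gamma(α+S, β+n) = Gamma(52.3+132, 8.7+14) = Gamma(184.3, 22.7).
Posterior mean = α/β = 184.3/22.7 = 8.1189.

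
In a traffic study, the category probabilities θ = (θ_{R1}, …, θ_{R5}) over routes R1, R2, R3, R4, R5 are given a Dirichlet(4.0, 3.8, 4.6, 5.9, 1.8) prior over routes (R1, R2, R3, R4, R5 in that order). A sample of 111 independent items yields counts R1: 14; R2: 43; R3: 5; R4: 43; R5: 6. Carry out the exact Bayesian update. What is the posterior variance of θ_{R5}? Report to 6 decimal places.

0.000424

The Dirichlet prior is conjugate to the Multinomial likelihood: each posterior αⱼ = prior αⱼ + observed count nⱼ.
Posterior concentration: (18.0, 46.8, 9.6, 48.9, 7.8), total = 131.1.
Var[θ_j] = α_j(Σα−α_j)/((Σα)²(Σα+1)) = 7.8·123.3/(131.1²·132.1) = 0.000424.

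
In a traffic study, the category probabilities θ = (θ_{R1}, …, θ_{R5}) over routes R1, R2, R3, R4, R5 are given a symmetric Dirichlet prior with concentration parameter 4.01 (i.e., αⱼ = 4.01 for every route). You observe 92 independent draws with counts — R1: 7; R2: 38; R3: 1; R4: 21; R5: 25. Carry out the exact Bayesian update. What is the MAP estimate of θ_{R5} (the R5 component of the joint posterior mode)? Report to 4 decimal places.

0.2617

The Dirichlet prior is conjugate to the Multinomial likelihood: each posterior αⱼ = prior αⱼ + observed count nⱼ.
Posterior concentration: (11.01, 42.01, 5.01, 25.01, 29.01), total = 112.05.
Joint mode component: (α_{R5}−1)/(Σα−K) = 28.01/107.05 = 0.2617.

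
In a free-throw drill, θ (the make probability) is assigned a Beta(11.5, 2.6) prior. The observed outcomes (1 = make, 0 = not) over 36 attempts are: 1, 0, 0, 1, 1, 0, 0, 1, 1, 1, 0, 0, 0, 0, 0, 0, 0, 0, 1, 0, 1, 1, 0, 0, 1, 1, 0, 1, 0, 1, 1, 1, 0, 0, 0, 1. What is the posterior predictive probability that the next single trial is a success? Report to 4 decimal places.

The Beta prior is conjugate to a Binomial/Bernoulli likelihood; the update adds successes to α and failures to β.
Posterior: Beta(α+k, β+n−k) = Beta(11.5+16, 2.6+20) = Beta(27.5, 22.6).
For a single future Bernoulli trial, P(success | data) = α/(α+β) = 0.5489.

0.5489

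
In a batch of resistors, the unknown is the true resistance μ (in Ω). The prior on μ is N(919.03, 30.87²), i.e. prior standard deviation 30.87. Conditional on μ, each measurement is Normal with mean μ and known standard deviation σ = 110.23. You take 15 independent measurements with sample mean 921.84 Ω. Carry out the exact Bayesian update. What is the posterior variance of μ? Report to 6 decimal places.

437.853875

For Normal data with known variance σ², a Normal(μ₀, σ₀²) prior on μ is conjugate. Posterior precision = 1/σ₀² + n/σ²; posterior mean is the precision-weighted average of μ₀ and x̄.
σ₀² = 30.87² = 952.9569, σ² = 110.23² = 12150.6529; σ² + n·σ₀² = 12150.6529 + 15·952.9569 = 26445.0064.
Posterior precision = 1/σ₀² + n/σ² = 1/952.9569 + 15/12150.6529 = (σ² + n·σ₀²)/(σ₀²σ²) = 26445.0064/(952.9569·12150.6529); posterior variance σₙ² = σ₀²σ²/(σ² + n·σ₀²) = 952.9569·12150.6529/26445.0064 = 437.853875.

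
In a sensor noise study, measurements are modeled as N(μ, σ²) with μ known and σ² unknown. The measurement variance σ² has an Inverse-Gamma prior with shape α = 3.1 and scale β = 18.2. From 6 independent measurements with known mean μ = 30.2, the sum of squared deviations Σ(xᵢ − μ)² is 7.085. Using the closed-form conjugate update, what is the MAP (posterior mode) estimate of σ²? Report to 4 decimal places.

With known mean μ and an Inverse-Gamma(α, β) prior on σ², the Normal likelihood is conjugate: posterior is Inv-Gamma(α + n/2, β + Σ(xᵢ−μ)²/2).
Posterior: Inv-Gamma(3.1 + 6/2, 18.2 + 7.085/2) = Inv-Gamma(6.10, 21.7425).
Mode = β/(α+1) = 21.7425/7.10 = 3.0623.

3.0623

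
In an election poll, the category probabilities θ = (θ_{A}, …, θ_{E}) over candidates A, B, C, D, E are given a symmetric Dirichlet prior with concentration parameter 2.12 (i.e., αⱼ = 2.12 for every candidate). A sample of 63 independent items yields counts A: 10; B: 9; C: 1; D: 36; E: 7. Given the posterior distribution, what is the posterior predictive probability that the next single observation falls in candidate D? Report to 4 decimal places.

0.5179

The Dirichlet prior is conjugate to the Multinomial likelihood: each posterior αⱼ = prior αⱼ + observed count nⱼ.
Posterior concentration: (12.12, 11.12, 3.12, 38.12, 9.12), total = 73.60.
P(next = D | data) = α_{D}/Σα = 0.5179.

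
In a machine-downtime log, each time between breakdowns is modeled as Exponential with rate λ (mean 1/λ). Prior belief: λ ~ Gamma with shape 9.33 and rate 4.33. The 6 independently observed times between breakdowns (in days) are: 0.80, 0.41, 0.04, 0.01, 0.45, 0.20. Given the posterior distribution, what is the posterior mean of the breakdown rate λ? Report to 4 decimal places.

With a Gamma(shape α, rate β) prior on the exponential rate λ, the posterior after n observations with total T = Σxᵢ is Gamma(α+n, β+T).
Sum of observations T = 1.91 days; n = 6.
Posterior: Gamma(9.33+6, 4.33+1.91) = Gamma(15.33, 6.24).
Posterior mean of λ = α/β = 15.33/6.24 = 2.4567.

2.4567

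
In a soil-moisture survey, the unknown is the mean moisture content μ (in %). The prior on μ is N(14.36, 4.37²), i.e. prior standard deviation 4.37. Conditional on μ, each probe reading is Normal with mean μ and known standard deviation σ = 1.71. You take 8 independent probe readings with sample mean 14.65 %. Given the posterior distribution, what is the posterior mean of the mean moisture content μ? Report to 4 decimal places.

14.6446

For Normal data with known variance σ², a Normal(μ₀, σ₀²) prior on μ is conjugate. Posterior precision = 1/σ₀² + n/σ²; posterior mean is the precision-weighted average of μ₀ and x̄.
n·x̄ = 8·14.65 = 117.2.
σ₀² = 4.37² = 19.0969, σ² = 1.71² = 2.9241; σ² + n·σ₀² = 2.9241 + 8·19.0969 = 155.6993.
Posterior mean = (μ₀/σ₀² + n·x̄/σ²)/(1/σ₀² + n/σ²) = (σ²·μ₀ + σ₀²·n·x̄)/(σ² + n·σ₀²) = (2.9241·14.36 + 19.0969·117.2)/155.6993 = 2280.146756/155.6993 = 14.6446.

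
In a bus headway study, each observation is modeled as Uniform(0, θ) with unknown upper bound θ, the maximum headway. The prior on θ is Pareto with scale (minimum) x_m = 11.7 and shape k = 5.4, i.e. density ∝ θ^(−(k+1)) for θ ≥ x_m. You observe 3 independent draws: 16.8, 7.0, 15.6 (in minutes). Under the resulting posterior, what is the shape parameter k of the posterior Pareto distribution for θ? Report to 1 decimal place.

A Pareto(scale x_m, shape k) prior on the upper bound θ of Uniform(0, θ) is conjugate: posterior is Pareto(max(x_m, max xᵢ), k + n).
Sample maximum = 16.8; prior scale x_m = 11.7 → posterior scale = max = 16.8.
Posterior shape = 5.4 + 3 = 8.4.
Posterior shape k = 8.4.

8.4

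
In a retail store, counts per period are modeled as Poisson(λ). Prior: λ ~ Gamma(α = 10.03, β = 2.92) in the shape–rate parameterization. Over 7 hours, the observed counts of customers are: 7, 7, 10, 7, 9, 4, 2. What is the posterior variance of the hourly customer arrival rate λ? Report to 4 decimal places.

With a Gamma(shape α, rate β) prior, the Poisson likelihood is conjugate: the posterior is Gamma(α + ΣXᵢ, β + n).
Sum of counts S = 46 over n = 7 hours.
Posterior: Gamma(α+S, β+n) = Gamma(10.03+46, 2.92+7) = Gamma(56.03, 9.92).
Var = α/β² = 56.03/9.92² = 0.5694.

0.5694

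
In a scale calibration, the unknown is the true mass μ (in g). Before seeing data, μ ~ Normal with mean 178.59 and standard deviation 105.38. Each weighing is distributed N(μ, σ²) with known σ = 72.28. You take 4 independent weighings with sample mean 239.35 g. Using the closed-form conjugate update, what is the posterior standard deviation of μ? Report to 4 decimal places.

For Normal data with known variance σ², a Normal(μ₀, σ₀²) prior on μ is conjugate. Posterior precision = 1/σ₀² + n/σ²; posterior mean is the precision-weighted average of μ₀ and x̄.
σ₀² = 105.38² = 11104.9444, σ² = 72.28² = 5224.3984; σ² + n·σ₀² = 5224.3984 + 4·11104.9444 = 49644.176.
Posterior precision = 1/σ₀² + n/σ² = 1/11104.9444 + 4/5224.3984 = (σ² + n·σ₀²)/(σ₀²σ²) = 49644.176/(11104.9444·5224.3984); posterior variance σₙ² = σ₀²σ²/(σ² + n·σ₀²) = 11104.9444·5224.3984/49644.176 = 1168.649748.
Posterior SD = √σₙ² = √(11104.9444·5224.3984/49644.176) = 34.1855.

34.1855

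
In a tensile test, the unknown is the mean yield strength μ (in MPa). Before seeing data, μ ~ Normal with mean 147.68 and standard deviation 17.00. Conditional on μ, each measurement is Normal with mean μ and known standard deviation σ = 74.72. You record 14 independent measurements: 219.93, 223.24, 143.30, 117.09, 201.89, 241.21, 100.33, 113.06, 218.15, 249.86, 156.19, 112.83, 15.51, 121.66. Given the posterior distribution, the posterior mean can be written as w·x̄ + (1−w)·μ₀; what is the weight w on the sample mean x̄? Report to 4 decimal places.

For Normal data with known variance σ², a Normal(μ₀, σ₀²) prior on μ is conjugate. Posterior precision = 1/σ₀² + n/σ²; posterior mean is the precision-weighted average of μ₀ and x̄.
σ₀² = 17.00² = 289, σ² = 74.72² = 5583.0784. Prior precision 1/σ₀² = 1/289; data precision n/σ² = 14/5583.0784.
w = (n/σ²)/(1/σ₀² + n/σ²) = n·σ₀²/(σ² + n·σ₀²) = 14·289/(5583.0784 + 14·289) = 4046/9629.0784 = 0.4202.

0.4202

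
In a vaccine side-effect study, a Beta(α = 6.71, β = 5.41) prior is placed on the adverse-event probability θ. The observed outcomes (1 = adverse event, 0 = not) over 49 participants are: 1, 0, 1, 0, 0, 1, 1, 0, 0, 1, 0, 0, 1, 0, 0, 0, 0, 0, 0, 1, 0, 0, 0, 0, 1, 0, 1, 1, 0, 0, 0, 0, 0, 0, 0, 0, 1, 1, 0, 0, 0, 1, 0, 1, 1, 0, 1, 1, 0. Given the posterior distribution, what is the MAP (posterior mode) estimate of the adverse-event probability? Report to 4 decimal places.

The Beta prior is conjugate to a Binomial/Bernoulli likelihood; the update adds successes to α and failures to β.
Posterior: Beta(α+k, β+n−k) = Beta(6.71+17, 5.41+32) = Beta(23.71, 37.41).
Mode of Beta(a,b) for a,b>1 is (a−1)/(a+b−2) = 22.71/59.12 = 0.3841.

0.3841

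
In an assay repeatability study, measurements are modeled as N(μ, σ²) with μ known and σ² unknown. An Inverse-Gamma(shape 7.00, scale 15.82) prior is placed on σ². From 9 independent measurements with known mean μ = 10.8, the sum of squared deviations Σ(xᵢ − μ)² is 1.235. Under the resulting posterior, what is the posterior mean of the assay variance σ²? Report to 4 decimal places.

With known mean μ and an Inverse-Gamma(α, β) prior on σ², the Normal likelihood is conjugate: posterior is Inv-Gamma(α + n/2, β + Σ(xᵢ−μ)²/2).
Posterior: Inv-Gamma(7.00 + 9/2, 15.82 + 1.235/2) = Inv-Gamma(11.50, 16.4375).
E[σ²|data] = β/(α−1) = 16.4375/10.50 = 1.5655.

1.5655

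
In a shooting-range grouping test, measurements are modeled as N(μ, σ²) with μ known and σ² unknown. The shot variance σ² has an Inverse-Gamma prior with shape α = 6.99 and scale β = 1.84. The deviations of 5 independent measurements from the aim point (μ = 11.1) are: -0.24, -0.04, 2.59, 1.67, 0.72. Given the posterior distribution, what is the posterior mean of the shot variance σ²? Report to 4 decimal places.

With known mean μ and an Inverse-Gamma(α, β) prior on σ², the Normal likelihood is conjugate: posterior is Inv-Gamma(α + n/2, β + Σ(xᵢ−μ)²/2).
Σ(xᵢ−μ)² = (-0.24)² + (-0.04)² + (2.59)² + (1.67)² + (0.72)² = 10.0746.
Posterior: Inv-Gamma(6.99 + 5/2, 1.84 + 10.0746/2) = Inv-Gamma(9.49, 6.87730).
E[σ²|data] = β/(α−1) = 6.87730/8.49 = 0.8100.

0.8100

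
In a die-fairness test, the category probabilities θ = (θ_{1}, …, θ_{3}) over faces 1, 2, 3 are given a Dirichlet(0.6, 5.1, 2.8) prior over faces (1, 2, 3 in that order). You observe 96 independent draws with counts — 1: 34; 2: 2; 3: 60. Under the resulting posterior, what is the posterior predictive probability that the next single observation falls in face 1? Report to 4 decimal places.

0.3311

The Dirichlet prior is conjugate to the Multinomial likelihood: each posterior αⱼ = prior αⱼ + observed count nⱼ.
Posterior concentration: (34.6, 7.1, 62.8), total = 104.5.
P(next = 1 | data) = α_{1}/Σα = 0.3311.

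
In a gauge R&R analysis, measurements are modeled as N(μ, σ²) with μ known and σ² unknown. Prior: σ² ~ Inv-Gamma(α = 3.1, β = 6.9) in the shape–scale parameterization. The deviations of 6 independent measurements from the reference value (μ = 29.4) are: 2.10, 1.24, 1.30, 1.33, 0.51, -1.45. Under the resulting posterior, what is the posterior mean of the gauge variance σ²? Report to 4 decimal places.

With known mean μ and an Inverse-Gamma(α, β) prior on σ², the Normal likelihood is conjugate: posterior is Inv-Gamma(α + n/2, β + Σ(xᵢ−μ)²/2).
Σ(xᵢ−μ)² = (2.10)² + (1.24)² + (1.30)² + (1.33)² + (0.51)² + (-1.45)² = 11.7691.
Posterior: Inv-Gamma(3.1 + 6/2, 6.9 + 11.7691/2) = Inv-Gamma(6.10, 12.78455).
E[σ²|data] = β/(α−1) = 12.78455/5.10 = 2.5068.

2.5068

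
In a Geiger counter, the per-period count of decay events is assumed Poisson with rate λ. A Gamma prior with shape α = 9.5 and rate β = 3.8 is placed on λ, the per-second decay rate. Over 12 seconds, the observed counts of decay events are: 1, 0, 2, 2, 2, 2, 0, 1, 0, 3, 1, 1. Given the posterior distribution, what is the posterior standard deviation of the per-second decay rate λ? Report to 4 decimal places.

0.3133

With a Gamma(shape α, rate β) prior, the Poisson likelihood is conjugate: the posterior is Gamma(α + ΣXᵢ, β + n).
Sum of counts S = 15 over n = 12 seconds.
Posterior: Gamma(α+S, β+n) = Gamma(9.5+15, 3.8+12) = Gamma(24.5, 15.8).
SD = √α/β = √24.5/15.8 = 0.3133.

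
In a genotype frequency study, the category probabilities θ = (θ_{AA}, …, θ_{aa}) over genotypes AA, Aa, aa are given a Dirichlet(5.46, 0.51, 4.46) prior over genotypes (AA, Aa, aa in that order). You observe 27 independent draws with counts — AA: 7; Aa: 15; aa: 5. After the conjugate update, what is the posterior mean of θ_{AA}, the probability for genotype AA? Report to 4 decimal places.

The Dirichlet prior is conjugate to the Multinomial likelihood: each posterior αⱼ = prior αⱼ + observed count nⱼ.
Posterior concentration: (12.46, 15.51, 9.46), total = 37.43.
E[θ_{AA}|data] = α_{AA}/Σα = 12.46/37.43 = 0.3329.

0.3329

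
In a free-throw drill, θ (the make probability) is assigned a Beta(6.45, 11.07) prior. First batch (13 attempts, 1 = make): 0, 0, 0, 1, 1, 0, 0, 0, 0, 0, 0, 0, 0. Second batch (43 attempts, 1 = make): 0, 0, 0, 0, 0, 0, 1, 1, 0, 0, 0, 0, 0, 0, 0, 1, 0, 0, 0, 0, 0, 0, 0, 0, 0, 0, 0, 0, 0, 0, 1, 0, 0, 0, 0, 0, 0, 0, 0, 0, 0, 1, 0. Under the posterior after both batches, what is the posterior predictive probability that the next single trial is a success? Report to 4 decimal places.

The Beta prior is conjugate to a Binomial/Bernoulli likelihood; the update adds successes to α and failures to β.
After batch 1: Beta(6.45+2, 11.07+11) = Beta(8.45, 22.07).
After batch 2: Beta(8.45+5, 22.07+38) = Beta(13.45, 60.07).
For a single future Bernoulli trial, P(success | data) = α/(α+β) = 0.1829.

0.1829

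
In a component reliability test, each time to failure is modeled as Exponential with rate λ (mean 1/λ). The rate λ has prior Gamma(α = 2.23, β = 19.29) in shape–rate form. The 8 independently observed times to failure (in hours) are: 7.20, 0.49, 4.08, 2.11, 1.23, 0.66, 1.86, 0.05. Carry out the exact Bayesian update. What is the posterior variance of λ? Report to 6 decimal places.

0.007485

With a Gamma(shape α, rate β) prior on the exponential rate λ, the posterior after n observations with total T = Σxᵢ is Gamma(α+n, β+T).
Sum of observations T = 17.68 hours; n = 8.
Posterior: Gamma(2.23+8, 19.29+17.68) = Gamma(10.23, 36.97).
Var = α/β² = 0.007485.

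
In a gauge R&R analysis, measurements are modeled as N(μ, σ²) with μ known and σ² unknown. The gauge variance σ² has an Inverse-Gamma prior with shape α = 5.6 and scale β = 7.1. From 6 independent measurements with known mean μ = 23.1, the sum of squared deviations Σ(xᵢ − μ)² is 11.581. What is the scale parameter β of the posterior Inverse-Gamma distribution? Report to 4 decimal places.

With known mean μ and an Inverse-Gamma(α, β) prior on σ², the Normal likelihood is conjugate: posterior is Inv-Gamma(α + n/2, β + Σ(xᵢ−μ)²/2).
Posterior: Inv-Gamma(5.6 + 6/2, 7.1 + 11.581/2) = Inv-Gamma(8.60, 12.8905).
Posterior β = 12.8905.

12.8905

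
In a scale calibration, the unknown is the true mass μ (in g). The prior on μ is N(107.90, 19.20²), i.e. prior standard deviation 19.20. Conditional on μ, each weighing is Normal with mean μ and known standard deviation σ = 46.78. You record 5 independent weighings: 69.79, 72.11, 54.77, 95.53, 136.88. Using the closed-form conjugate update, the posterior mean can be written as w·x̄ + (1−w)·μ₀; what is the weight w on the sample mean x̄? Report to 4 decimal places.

0.4572

For Normal data with known variance σ², a Normal(μ₀, σ₀²) prior on μ is conjugate. Posterior precision = 1/σ₀² + n/σ²; posterior mean is the precision-weighted average of μ₀ and x̄.
σ₀² = 19.20² = 368.64, σ² = 46.78² = 2188.3684. Prior precision 1/σ₀² = 1/368.64; data precision n/σ² = 5/2188.3684.
w = (n/σ²)/(1/σ₀² + n/σ²) = n·σ₀²/(σ² + n·σ₀²) = 5·368.64/(2188.3684 + 5·368.64) = 1843.2/4031.5684 = 0.4572.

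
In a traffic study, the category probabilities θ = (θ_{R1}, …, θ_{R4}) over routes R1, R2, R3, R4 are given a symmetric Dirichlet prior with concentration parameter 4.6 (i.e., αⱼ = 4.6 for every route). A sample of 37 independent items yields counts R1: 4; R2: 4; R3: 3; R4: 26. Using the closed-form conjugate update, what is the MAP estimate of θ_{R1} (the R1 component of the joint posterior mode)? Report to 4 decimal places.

The Dirichlet prior is conjugate to the Multinomial likelihood: each posterior αⱼ = prior αⱼ + observed count nⱼ.
Posterior concentration: (8.6, 8.6, 7.6, 30.6), total = 55.4.
Joint mode component: (α_{R1}−1)/(Σα−K) = 7.6/51.4 = 0.1479.

0.1479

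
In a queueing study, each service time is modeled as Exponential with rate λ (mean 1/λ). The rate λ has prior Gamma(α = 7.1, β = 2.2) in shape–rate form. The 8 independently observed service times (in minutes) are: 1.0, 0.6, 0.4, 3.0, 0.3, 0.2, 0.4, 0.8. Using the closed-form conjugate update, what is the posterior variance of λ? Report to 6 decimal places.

0.190632

With a Gamma(shape α, rate β) prior on the exponential rate λ, the posterior after n observations with total T = Σxᵢ is Gamma(α+n, β+T).
Sum of observations T = 6.7 minutes; n = 8.
Posterior: Gamma(7.1+8, 2.2+6.7) = Gamma(15.1, 8.9).
Var = α/β² = 0.190632.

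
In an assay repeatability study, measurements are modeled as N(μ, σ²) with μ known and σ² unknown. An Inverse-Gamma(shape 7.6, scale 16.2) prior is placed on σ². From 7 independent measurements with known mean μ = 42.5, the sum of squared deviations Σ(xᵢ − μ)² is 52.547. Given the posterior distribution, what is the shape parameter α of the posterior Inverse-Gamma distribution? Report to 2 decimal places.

With known mean μ and an Inverse-Gamma(α, β) prior on σ², the Normal likelihood is conjugate: posterior is Inv-Gamma(α + n/2, β + Σ(xᵢ−μ)²/2).
Posterior: Inv-Gamma(7.6 + 7/2, 16.2 + 52.547/2) = Inv-Gamma(11.10, 42.4735).
Posterior α = 11.10.

11.10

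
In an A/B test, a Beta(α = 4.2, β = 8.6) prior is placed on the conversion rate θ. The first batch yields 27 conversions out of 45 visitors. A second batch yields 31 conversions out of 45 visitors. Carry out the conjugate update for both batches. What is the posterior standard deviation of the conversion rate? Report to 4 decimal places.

0.0480

The Beta prior is conjugate to a Binomial/Bernoulli likelihood; the update adds successes to α and failures to β.
After batch 1: Beta(4.2+27, 8.6+18) = Beta(31.2, 26.6).
After batch 2: Beta(31.2+31, 26.6+14) = Beta(62.2, 40.6).
Var = αβ/((α+β)²(α+β+1)) = 62.2·40.6/(102.8²·103.8) = 0.00230215; SD = √0.00230215 = 0.0480.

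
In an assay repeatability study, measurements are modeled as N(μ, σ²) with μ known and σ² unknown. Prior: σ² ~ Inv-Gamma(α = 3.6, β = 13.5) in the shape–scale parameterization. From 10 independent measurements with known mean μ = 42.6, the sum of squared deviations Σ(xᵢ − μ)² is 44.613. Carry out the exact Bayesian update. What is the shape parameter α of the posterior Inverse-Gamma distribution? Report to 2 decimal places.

With known mean μ and an Inverse-Gamma(α, β) prior on σ², the Normal likelihood is conjugate: posterior is Inv-Gamma(α + n/2, β + Σ(xᵢ−μ)²/2).
Posterior: Inv-Gamma(3.6 + 10/2, 13.5 + 44.613/2) = Inv-Gamma(8.60, 35.8065).
Posterior α = 8.60.

8.60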